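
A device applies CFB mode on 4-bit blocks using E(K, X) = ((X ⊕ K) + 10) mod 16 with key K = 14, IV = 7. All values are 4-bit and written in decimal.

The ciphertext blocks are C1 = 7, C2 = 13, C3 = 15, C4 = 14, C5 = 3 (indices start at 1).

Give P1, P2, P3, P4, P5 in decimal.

CFB decryption: P_i = C_i ⊕ E(K, C_{i−1}), with C_{0} = IV.
P1: E(K, 7) = 3; 7 ⊕ 3 = 4.
P2: E(K, 7) = 3; 13 ⊕ 3 = 14.
P3: E(K, 13) = 13; 15 ⊕ 13 = 2.
P4: E(K, 15) = 11; 14 ⊕ 11 = 5.
P5: E(K, 14) = 10; 3 ⊕ 10 = 9.

P1 = 4, P2 = 14, P3 = 2, P4 = 5, P5 = 9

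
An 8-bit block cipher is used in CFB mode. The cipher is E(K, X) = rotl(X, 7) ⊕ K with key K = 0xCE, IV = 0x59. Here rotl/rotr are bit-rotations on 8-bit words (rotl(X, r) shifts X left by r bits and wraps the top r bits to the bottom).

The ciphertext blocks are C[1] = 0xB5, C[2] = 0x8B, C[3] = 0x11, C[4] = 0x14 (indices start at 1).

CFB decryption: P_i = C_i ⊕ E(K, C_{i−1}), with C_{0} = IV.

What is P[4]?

P[4] = 0x52

P[4]: E(K, 0x11) = 0x46; 0x14 ⊕ 0x46 = 0x52.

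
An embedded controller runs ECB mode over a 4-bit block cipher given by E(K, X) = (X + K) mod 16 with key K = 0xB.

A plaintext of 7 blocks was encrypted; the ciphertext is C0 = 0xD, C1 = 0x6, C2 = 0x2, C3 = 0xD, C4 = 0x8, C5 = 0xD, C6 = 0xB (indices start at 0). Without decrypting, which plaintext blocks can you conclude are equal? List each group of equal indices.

P0 = P3 = P5

ECB encrypts each block independently with the same key, so equal ciphertext blocks imply equal plaintext blocks.
C0 = C3 = C5 = 0xD, so P0 = P3 = P5.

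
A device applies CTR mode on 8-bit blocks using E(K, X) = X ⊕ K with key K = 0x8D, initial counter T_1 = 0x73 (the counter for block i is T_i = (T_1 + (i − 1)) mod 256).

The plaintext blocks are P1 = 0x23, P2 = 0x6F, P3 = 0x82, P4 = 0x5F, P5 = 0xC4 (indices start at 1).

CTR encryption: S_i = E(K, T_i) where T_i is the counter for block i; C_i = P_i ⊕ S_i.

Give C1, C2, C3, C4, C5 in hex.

C1: T = 0x73, S = E(K, T) = 0xFE; 0x23 ⊕ 0xFE = 0xDD.
C2: T = 0x74, S = E(K, T) = 0xF9; 0x6F ⊕ 0xF9 = 0x96.
C3: T = 0x75, S = E(K, T) = 0xF8; 0x82 ⊕ 0xF8 = 0x7A.
C4: T = 0x76, S = E(K, T) = 0xFB; 0x5F ⊕ 0xFB = 0xA4.
C5: T = 0x77, S = E(K, T) = 0xFA; 0xC4 ⊕ 0xFA = 0x3E.

C1 = 0xDD, C2 = 0x96, C3 = 0x7A, C4 = 0xA4, C5 = 0x3E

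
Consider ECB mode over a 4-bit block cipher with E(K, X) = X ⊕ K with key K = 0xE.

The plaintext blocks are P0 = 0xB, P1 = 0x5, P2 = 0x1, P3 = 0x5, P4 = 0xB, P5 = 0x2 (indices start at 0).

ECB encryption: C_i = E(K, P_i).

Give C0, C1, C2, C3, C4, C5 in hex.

C0: E(K, 0xB) = 0x5.
C1: E(K, 0x5) = 0xB.
C2: E(K, 0x1) = 0xF.
C3: E(K, 0x5) = 0xB.
C4: E(K, 0xB) = 0x5.
C5: E(K, 0x2) = 0xC.

C0 = 0x5, C1 = 0xB, C2 = 0xF, C3 = 0xB, C4 = 0x5, C5 = 0xC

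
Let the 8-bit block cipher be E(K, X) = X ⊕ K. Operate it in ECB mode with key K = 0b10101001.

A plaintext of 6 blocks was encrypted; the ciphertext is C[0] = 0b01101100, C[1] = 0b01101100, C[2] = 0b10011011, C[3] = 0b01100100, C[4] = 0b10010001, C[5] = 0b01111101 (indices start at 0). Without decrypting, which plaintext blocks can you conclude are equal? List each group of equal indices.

P[0] = P[1]

ECB encrypts each block independently with the same key, so equal ciphertext blocks imply equal plaintext blocks.
C[0] = C[1] = 0b01101100, so P[0] = P[1].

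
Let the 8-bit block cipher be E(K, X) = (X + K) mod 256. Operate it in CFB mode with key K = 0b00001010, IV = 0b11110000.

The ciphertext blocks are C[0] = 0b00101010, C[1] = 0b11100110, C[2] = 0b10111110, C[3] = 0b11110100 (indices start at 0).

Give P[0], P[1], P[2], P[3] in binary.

P[0] = 0b11010000, P[1] = 0b11010010, P[2] = 0b01001110, P[3] = 0b00111100

CFB decryption: P_i = C_i ⊕ E(K, C_{i−1}), with C_{−1} = IV.
P[0]: E(K, 0b11110000) = 0b11111010; 0b00101010 ⊕ 0b11111010 = 0b11010000.
P[1]: E(K, 0b00101010) = 0b00110100; 0b11100110 ⊕ 0b00110100 = 0b11010010.
P[2]: E(K, 0b11100110) = 0b11110000; 0b10111110 ⊕ 0b11110000 = 0b01001110.
P[3]: E(K, 0b10111110) = 0b11001000; 0b11110100 ⊕ 0b11001000 = 0b00111100.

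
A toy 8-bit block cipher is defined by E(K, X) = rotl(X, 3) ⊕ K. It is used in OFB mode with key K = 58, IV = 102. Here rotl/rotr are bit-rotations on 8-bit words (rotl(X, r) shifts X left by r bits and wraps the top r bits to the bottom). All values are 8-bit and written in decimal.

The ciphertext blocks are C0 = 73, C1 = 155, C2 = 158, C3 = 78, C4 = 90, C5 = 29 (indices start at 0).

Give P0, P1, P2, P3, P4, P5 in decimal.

P0 = 64, P1 = 233, P2 = 55, P3 = 57, P4 = 219, P5 = 43

OFB decryption: S_i = E(K, S_{i−1}) with S_{−1} = IV; P_i = C_i ⊕ S_i.
P0: S = E(K, 102) = 9; 73 ⊕ 9 = 64.
P1: S = E(K, 9) = 114; 155 ⊕ 114 = 233.
P2: S = E(K, 114) = 169; 158 ⊕ 169 = 55.
P3: S = E(K, 169) = 119; 78 ⊕ 119 = 57.
P4: S = E(K, 119) = 129; 90 ⊕ 129 = 219.
P5: S = E(K, 129) = 54; 29 ⊕ 54 = 43.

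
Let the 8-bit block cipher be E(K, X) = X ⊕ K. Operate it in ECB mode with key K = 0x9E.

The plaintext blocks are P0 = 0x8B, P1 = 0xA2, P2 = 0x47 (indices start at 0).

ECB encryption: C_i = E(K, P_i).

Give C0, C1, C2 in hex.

C0 = 0x15, C1 = 0x3C, C2 = 0xD9

C0: E(K, 0x8B) = 0x15.
C1: E(K, 0xA2) = 0x3C.
C2: E(K, 0x47) = 0xD9.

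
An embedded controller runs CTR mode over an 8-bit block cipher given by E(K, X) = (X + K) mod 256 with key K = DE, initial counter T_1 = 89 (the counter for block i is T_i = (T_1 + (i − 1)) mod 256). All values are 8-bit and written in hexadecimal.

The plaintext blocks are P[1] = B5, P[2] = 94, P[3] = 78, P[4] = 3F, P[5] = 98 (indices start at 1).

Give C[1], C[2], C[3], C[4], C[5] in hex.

CTR encryption: S_i = E(K, T_i) where T_i is the counter for block i; C_i = P_i ⊕ S_i.
C[1]: T = 89, S = E(K, T) = 67; B5 ⊕ 67 = D2.
C[2]: T = 8A, S = E(K, T) = 68; 94 ⊕ 68 = FC.
C[3]: T = 8B, S = E(K, T) = 69; 78 ⊕ 69 = 11.
C[4]: T = 8C, S = E(K, T) = 6A; 3F ⊕ 6A = 55.
C[5]: T = 8D, S = E(K, T) = 6B; 98 ⊕ 6B = F3.

C[1] = D2, C[2] = FC, C[3] = 11, C[4] = 55, C[5] = F3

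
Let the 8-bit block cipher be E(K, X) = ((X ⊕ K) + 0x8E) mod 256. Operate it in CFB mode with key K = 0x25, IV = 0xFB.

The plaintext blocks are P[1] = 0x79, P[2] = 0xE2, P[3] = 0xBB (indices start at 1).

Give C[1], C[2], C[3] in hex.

CFB encryption: C_i = P_i ⊕ E(K, C_{i−1}), with C_{0} = IV.
C[1]: E(K, 0xFB) = 0x6C; 0x79 ⊕ 0x6C = 0x15.
C[2]: E(K, 0x15) = 0xBE; 0xE2 ⊕ 0xBE = 0x5C.
C[3]: E(K, 0x5C) = 0x07; 0xBB ⊕ 0x07 = 0xBC.

C[1] = 0x15, C[2] = 0x5C, C[3] = 0xBC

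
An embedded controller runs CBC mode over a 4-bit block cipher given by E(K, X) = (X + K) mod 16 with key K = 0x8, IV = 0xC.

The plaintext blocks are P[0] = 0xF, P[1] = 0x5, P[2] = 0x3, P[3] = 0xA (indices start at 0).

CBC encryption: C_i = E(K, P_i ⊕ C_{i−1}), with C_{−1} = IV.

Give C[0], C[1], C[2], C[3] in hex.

C[0]: P[0] ⊕ 0xC = 0x3; E(K, 0x3) = 0xB.
C[1]: P[1] ⊕ 0xB = 0xE; E(K, 0xE) = 0x6.
C[2]: P[2] ⊕ 0x6 = 0x5; E(K, 0x5) = 0xD.
C[3]: P[3] ⊕ 0xD = 0x7; E(K, 0x7) = 0xF.

C[0] = 0xB, C[1] = 0x6, C[2] = 0xD, C[3] = 0xF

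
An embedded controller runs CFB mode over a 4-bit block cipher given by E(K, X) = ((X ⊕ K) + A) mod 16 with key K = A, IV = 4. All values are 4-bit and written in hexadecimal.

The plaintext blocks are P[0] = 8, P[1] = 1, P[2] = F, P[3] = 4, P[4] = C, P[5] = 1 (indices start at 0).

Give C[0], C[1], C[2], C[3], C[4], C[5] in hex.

C[0] = 0, C[1] = 5, C[2] = 6, C[3] = 2, C[4] = E, C[5] = F

CFB encryption: C_i = P_i ⊕ E(K, C_{i−1}), with C_{−1} = IV.
C[0]: E(K, 4) = 8; 8 ⊕ 8 = 0.
C[1]: E(K, 0) = 4; 1 ⊕ 4 = 5.
C[2]: E(K, 5) = 9; F ⊕ 9 = 6.
C[3]: E(K, 6) = 6; 4 ⊕ 6 = 2.
C[4]: E(K, 2) = 2; C ⊕ 2 = E.
C[5]: E(K, E) = E; 1 ⊕ E = F.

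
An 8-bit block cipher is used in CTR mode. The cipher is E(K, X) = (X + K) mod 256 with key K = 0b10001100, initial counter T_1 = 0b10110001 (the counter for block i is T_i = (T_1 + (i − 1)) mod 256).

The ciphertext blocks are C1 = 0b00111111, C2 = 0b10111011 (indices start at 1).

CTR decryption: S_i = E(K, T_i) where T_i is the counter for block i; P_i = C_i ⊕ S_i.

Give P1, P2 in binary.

P1: T = 0b10110001, S = E(K, T) = 0b00111101; 0b00111111 ⊕ 0b00111101 = 0b00000010.
P2: T = 0b10110010, S = E(K, T) = 0b00111110; 0b10111011 ⊕ 0b00111110 = 0b10000101.

P1 = 0b00000010, P2 = 0b10000101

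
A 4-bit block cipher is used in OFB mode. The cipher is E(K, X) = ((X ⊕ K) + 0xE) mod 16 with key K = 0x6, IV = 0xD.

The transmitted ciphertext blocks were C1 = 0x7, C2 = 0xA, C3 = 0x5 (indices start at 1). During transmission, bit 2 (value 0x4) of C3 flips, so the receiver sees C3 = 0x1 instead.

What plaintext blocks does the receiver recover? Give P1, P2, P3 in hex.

P1 = 0xE, P2 = 0x7, P3 = 0x8

OFB decryption: S_i = E(K, S_{i−1}) with S_{0} = IV; P_i = C_i ⊕ S_i.
Only C3 changed, to 0x1. In OFB, a change in C_i flips the same bit in P_i only; the keystream is unaffected. Decrypting the received ciphertext:
P1: S = E(K, 0xD) = 0x9; 0x7 ⊕ 0x9 = 0xE.
P2: S = E(K, 0x9) = 0xD; 0xA ⊕ 0xD = 0x7.
P3: S = E(K, 0xD) = 0x9; 0x1 ⊕ 0x9 = 0x8.
Blocks that differ from the original plaintext: P3.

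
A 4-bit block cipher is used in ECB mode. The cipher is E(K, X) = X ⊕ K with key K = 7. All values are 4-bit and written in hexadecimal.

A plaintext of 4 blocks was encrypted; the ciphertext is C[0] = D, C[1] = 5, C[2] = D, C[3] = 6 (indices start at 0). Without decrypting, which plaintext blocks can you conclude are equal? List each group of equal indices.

P[0] = P[2]

ECB encrypts each block independently with the same key, so equal ciphertext blocks imply equal plaintext blocks.
C[0] = C[2] = D, so P[0] = P[2].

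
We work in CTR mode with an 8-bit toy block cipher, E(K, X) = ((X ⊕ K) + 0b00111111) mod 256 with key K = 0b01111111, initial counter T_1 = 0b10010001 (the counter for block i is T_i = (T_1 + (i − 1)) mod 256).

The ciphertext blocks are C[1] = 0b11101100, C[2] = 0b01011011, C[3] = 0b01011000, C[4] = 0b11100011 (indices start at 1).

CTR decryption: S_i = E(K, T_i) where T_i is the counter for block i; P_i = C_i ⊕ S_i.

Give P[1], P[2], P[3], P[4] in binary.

P[1] = 0b11000001, P[2] = 0b01110111, P[3] = 0b01110011, P[4] = 0b11001001

P[1]: T = 0b10010001, S = E(K, T) = 0b00101101; 0b11101100 ⊕ 0b00101101 = 0b11000001.
P[2]: T = 0b10010010, S = E(K, T) = 0b00101100; 0b01011011 ⊕ 0b00101100 = 0b01110111.
P[3]: T = 0b10010011, S = E(K, T) = 0b00101011; 0b01011000 ⊕ 0b00101011 = 0b01110011.
P[4]: T = 0b10010100, S = E(K, T) = 0b00101010; 0b11100011 ⊕ 0b00101010 = 0b11001001.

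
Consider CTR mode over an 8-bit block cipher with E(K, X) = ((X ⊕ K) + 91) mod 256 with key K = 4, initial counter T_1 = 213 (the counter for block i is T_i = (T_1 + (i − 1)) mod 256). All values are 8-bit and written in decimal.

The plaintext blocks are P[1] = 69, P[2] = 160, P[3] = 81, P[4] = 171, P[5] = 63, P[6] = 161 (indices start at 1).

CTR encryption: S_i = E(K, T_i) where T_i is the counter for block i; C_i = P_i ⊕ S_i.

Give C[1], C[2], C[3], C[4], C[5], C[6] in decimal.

C[1] = 105, C[2] = 141, C[3] = 127, C[4] = 156, C[5] = 7, C[6] = 152

C[1]: T = 213, S = E(K, T) = 44; 69 ⊕ 44 = 105.
C[2]: T = 214, S = E(K, T) = 45; 160 ⊕ 45 = 141.
C[3]: T = 215, S = E(K, T) = 46; 81 ⊕ 46 = 127.
C[4]: T = 216, S = E(K, T) = 55; 171 ⊕ 55 = 156.
C[5]: T = 217, S = E(K, T) = 56; 63 ⊕ 56 = 7.
C[6]: T = 218, S = E(K, T) = 57; 161 ⊕ 57 = 152.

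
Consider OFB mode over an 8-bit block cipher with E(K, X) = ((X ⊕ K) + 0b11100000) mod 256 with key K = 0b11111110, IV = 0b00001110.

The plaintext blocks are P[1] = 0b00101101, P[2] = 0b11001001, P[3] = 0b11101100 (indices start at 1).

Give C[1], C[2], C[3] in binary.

C[1] = 0b11111101, C[2] = 0b11000111, C[3] = 0b00111100

OFB encryption: S_i = E(K, S_{i−1}) with S_{0} = IV; C_i = P_i ⊕ S_i.
C[1]: S = E(K, 0b00001110) = 0b11010000; 0b00101101 ⊕ 0b11010000 = 0b11111101.
C[2]: S = E(K, 0b11010000) = 0b00001110; 0b11001001 ⊕ 0b00001110 = 0b11000111.
C[3]: S = E(K, 0b00001110) = 0b11010000; 0b11101100 ⊕ 0b11010000 = 0b00111100.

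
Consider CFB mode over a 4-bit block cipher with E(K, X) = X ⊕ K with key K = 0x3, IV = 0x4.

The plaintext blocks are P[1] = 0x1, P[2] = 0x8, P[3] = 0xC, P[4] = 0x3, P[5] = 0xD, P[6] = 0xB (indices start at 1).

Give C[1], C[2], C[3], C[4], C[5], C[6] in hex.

CFB encryption: C_i = P_i ⊕ E(K, C_{i−1}), with C_{0} = IV.
C[1]: E(K, 0x4) = 0x7; 0x1 ⊕ 0x7 = 0x6.
C[2]: E(K, 0x6) = 0x5; 0x8 ⊕ 0x5 = 0xD.
C[3]: E(K, 0xD) = 0xE; 0xC ⊕ 0xE = 0x2.
C[4]: E(K, 0x2) = 0x1; 0x3 ⊕ 0x1 = 0x2.
C[5]: E(K, 0x2) = 0x1; 0xD ⊕ 0x1 = 0xC.
C[6]: E(K, 0xC) = 0xF; 0xB ⊕ 0xF = 0x4.

C[1] = 0x6, C[2] = 0xD, C[3] = 0x2, C[4] = 0x2, C[5] = 0xC, C[6] = 0x4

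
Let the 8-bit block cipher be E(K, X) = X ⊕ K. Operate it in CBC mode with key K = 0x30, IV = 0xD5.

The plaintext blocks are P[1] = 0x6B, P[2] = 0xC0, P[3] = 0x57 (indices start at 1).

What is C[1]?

C[1] = 0x8E

CBC encryption: C_i = E(K, P_i ⊕ C_{i−1}), with C_{0} = IV.
C[1]: P[1] ⊕ 0xD5 = 0xBE; E(K, 0xBE) = 0x8E.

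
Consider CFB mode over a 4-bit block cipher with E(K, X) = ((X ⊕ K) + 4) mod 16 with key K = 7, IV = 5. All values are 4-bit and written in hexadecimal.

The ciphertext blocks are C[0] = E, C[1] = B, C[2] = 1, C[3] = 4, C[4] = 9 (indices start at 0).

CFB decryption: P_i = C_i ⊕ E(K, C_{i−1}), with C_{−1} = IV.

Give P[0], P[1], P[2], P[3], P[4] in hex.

P[0]: E(K, 5) = 6; E ⊕ 6 = 8.
P[1]: E(K, E) = D; B ⊕ D = 6.
P[2]: E(K, B) = 0; 1 ⊕ 0 = 1.
P[3]: E(K, 1) = A; 4 ⊕ A = E.
P[4]: E(K, 4) = 7; 9 ⊕ 7 = E.

P[0] = 8, P[1] = 6, P[2] = 1, P[3] = E, P[4] = E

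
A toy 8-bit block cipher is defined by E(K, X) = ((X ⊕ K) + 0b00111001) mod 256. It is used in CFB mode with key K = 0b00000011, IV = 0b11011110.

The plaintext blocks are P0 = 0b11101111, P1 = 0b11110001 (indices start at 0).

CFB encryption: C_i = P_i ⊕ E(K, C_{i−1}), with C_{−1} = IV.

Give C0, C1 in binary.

C0 = 0b11111001, C1 = 0b11000010

C0: E(K, 0b11011110) = 0b00010110; 0b11101111 ⊕ 0b00010110 = 0b11111001.
C1: E(K, 0b11111001) = 0b00110011; 0b11110001 ⊕ 0b00110011 = 0b11000010.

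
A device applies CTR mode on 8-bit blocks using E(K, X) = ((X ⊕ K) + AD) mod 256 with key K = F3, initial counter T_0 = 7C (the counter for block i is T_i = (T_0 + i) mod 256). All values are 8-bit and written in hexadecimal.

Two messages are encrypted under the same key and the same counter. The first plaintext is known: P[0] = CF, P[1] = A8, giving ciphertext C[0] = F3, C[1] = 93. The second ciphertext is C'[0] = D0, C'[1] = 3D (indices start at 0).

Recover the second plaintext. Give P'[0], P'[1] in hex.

In CTR with a reused counter, both messages share the same keystream S_i, so C_i ⊕ C'_i = P_i ⊕ P'_i and thus P'_i = P_i ⊕ C_i ⊕ C'_i.
P'[0]: CF ⊕ F3 ⊕ D0 = EC.
P'[1]: A8 ⊕ 93 ⊕ 3D = 06.

P'[0] = EC, P'[1] = 06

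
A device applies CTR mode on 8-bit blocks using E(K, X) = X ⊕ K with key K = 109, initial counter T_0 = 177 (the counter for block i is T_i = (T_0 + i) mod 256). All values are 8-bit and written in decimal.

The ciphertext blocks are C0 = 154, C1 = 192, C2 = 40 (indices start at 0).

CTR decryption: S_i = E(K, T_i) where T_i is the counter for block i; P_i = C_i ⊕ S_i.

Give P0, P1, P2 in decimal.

P0: T = 177, S = E(K, T) = 220; 154 ⊕ 220 = 70.
P1: T = 178, S = E(K, T) = 223; 192 ⊕ 223 = 31.
P2: T = 179, S = E(K, T) = 222; 40 ⊕ 222 = 246.

P0 = 70, P1 = 31, P2 = 246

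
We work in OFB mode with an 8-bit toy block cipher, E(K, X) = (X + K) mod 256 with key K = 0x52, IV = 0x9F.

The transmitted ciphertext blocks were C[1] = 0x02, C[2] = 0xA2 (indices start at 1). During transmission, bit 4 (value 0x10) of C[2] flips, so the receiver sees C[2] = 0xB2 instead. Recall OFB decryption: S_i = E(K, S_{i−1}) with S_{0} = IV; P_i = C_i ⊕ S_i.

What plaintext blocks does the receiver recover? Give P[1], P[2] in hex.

Only C[2] changed, to 0xB2. In OFB, a change in C_i flips the same bit in P_i only; the keystream is unaffected. Decrypting the received ciphertext:
P[1]: S = E(K, 0x9F) = 0xF1; 0x02 ⊕ 0xF1 = 0xF3.
P[2]: S = E(K, 0xF1) = 0x43; 0xB2 ⊕ 0x43 = 0xF1.
Blocks that differ from the original plaintext: P[2].

P[1] = 0xF3, P[2] = 0xF1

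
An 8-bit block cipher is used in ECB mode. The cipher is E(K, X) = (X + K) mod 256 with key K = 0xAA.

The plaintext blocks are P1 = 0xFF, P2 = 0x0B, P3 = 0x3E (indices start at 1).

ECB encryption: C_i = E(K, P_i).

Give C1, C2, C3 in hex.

C1 = 0xA9, C2 = 0xB5, C3 = 0xE8

C1: E(K, 0xFF) = 0xA9.
C2: E(K, 0x0B) = 0xB5.
C3: E(K, 0x3E) = 0xE8.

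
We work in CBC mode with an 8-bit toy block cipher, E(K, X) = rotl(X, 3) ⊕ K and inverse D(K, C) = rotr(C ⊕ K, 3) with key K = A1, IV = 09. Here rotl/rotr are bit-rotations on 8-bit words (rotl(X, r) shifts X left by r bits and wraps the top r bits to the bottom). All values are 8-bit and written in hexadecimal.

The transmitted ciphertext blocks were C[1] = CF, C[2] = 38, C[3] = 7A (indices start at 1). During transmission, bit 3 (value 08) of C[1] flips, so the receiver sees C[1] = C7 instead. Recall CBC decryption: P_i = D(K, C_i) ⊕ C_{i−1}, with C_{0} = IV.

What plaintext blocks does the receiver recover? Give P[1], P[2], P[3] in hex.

Only C[1] changed, to C7. In CBC, a change in C_i garbles P_i and flips the same bit in P_{i+1}. Decrypting the received ciphertext:
P[1]: D(K, C7) = CC; CC ⊕ 09 = C5.
P[2]: D(K, 38) = 33; 33 ⊕ C7 = F4.
P[3]: D(K, 7A) = 7B; 7B ⊕ 38 = 43.
Blocks that differ from the original plaintext: P[1], P[2].

P[1] = C5, P[2] = F4, P[3] = 43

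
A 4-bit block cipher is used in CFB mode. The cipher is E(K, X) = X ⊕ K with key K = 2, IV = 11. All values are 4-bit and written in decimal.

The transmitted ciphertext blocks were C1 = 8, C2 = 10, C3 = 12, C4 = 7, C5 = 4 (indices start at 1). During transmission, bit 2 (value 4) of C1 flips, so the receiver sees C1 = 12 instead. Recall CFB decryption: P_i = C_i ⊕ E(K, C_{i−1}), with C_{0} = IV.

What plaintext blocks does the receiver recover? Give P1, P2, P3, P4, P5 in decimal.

P1 = 5, P2 = 4, P3 = 4, P4 = 9, P5 = 1

Only C1 changed, to 12. In CFB, a change in C_i flips the same bit in P_i and garbles P_{i+1}. Decrypting the received ciphertext:
P1: E(K, 11) = 9; 12 ⊕ 9 = 5.
P2: E(K, 12) = 14; 10 ⊕ 14 = 4.
P3: E(K, 10) = 8; 12 ⊕ 8 = 4.
P4: E(K, 12) = 14; 7 ⊕ 14 = 9.
P5: E(K, 7) = 5; 4 ⊕ 5 = 1.
Blocks that differ from the original plaintext: P1, P2.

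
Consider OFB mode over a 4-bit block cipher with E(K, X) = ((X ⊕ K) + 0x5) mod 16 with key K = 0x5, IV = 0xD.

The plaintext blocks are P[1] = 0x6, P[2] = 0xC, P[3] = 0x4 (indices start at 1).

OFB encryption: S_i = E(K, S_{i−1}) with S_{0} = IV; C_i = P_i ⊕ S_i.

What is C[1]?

C[1]: S = E(K, 0xD) = 0xD; 0x6 ⊕ 0xD = 0xB.

C[1] = 0xB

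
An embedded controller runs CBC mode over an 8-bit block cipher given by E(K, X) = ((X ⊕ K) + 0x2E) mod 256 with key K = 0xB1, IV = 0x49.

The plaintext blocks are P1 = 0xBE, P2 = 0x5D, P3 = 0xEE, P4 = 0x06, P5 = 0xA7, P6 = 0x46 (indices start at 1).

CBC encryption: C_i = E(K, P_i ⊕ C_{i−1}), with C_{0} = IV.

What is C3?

C1: P1 ⊕ 0x49 = 0xF7; E(K, 0xF7) = 0x74.
C2: P2 ⊕ 0x74 = 0x29; E(K, 0x29) = 0xC6.
C3: P3 ⊕ 0xC6 = 0x28; E(K, 0x28) = 0xC7.

C3 = 0xC7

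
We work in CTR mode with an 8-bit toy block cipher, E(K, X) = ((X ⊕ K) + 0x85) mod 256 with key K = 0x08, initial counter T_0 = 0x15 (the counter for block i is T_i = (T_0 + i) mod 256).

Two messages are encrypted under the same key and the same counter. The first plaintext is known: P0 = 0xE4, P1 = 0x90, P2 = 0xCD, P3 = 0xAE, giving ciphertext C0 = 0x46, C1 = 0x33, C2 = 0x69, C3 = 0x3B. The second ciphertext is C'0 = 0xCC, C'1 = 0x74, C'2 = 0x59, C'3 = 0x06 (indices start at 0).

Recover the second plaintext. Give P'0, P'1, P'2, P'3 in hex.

In CTR with a reused counter, both messages share the same keystream S_i, so C_i ⊕ C'_i = P_i ⊕ P'_i and thus P'_i = P_i ⊕ C_i ⊕ C'_i.
P'0: 0xE4 ⊕ 0x46 ⊕ 0xCC = 0x6E.
P'1: 0x90 ⊕ 0x33 ⊕ 0x74 = 0xD7.
P'2: 0xCD ⊕ 0x69 ⊕ 0x59 = 0xFD.
P'3: 0xAE ⊕ 0x3B ⊕ 0x06 = 0x93.

P'0 = 0x6E, P'1 = 0xD7, P'2 = 0xFD, P'3 = 0x93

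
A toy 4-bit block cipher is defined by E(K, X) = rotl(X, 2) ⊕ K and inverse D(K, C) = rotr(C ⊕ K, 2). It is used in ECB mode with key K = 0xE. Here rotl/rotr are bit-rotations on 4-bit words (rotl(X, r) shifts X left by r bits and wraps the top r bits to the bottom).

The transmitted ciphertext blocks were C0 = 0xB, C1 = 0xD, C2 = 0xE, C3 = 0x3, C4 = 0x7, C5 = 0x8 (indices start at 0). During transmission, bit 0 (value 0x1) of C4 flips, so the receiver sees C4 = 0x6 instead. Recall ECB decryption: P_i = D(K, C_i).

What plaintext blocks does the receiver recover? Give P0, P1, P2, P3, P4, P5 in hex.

P0 = 0x5, P1 = 0xC, P2 = 0x0, P3 = 0x7, P4 = 0x2, P5 = 0x9

Only C4 changed, to 0x6. In ECB, a change in C_i affects only P_i. Decrypting the received ciphertext:
P0: D(K, 0xB) = 0x5.
P1: D(K, 0xD) = 0xC.
P2: D(K, 0xE) = 0x0.
P3: D(K, 0x3) = 0x7.
P4: D(K, 0x6) = 0x2.
P5: D(K, 0x8) = 0x9.
Blocks that differ from the original plaintext: P4.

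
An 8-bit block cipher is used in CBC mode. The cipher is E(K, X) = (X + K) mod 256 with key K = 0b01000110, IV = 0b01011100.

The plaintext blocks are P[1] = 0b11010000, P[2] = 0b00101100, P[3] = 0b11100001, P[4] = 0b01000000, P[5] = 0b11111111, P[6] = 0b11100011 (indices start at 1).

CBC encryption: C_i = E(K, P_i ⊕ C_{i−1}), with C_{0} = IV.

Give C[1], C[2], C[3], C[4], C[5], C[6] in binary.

C[1] = 0b11010010, C[2] = 0b01000100, C[3] = 0b11101011, C[4] = 0b11110001, C[5] = 0b01010100, C[6] = 0b11111101

C[1]: P[1] ⊕ 0b01011100 = 0b10001100; E(K, 0b10001100) = 0b11010010.
C[2]: P[2] ⊕ 0b11010010 = 0b11111110; E(K, 0b11111110) = 0b01000100.
C[3]: P[3] ⊕ 0b01000100 = 0b10100101; E(K, 0b10100101) = 0b11101011.
C[4]: P[4] ⊕ 0b11101011 = 0b10101011; E(K, 0b10101011) = 0b11110001.
C[5]: P[5] ⊕ 0b11110001 = 0b00001110; E(K, 0b00001110) = 0b01010100.
C[6]: P[6] ⊕ 0b01010100 = 0b10110111; E(K, 0b10110111) = 0b11111101.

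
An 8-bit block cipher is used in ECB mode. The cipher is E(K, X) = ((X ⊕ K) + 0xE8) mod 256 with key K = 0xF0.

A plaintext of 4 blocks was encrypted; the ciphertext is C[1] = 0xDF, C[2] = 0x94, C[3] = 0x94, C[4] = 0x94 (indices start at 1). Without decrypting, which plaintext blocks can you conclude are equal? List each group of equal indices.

P[2] = P[3] = P[4]

ECB encrypts each block independently with the same key, so equal ciphertext blocks imply equal plaintext blocks.
C[2] = C[3] = C[4] = 0x94, so P[2] = P[3] = P[4].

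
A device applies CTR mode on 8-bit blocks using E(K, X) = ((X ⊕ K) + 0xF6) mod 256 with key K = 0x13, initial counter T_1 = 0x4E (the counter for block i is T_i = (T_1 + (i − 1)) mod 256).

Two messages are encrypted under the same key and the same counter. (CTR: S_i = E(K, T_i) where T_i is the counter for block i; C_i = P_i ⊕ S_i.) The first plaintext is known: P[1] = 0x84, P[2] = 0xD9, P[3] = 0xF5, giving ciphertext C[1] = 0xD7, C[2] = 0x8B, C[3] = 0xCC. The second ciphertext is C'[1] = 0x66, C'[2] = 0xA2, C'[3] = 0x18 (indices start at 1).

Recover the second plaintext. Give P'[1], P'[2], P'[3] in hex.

In CTR with a reused counter, both messages share the same keystream S_i, so C_i ⊕ C'_i = P_i ⊕ P'_i and thus P'_i = P_i ⊕ C_i ⊕ C'_i.
P'[1]: 0x84 ⊕ 0xD7 ⊕ 0x66 = 0x35.
P'[2]: 0xD9 ⊕ 0x8B ⊕ 0xA2 = 0xF0.
P'[3]: 0xF5 ⊕ 0xCC ⊕ 0x18 = 0x21.

P'[1] = 0x35, P'[2] = 0xF0, P'[3] = 0x21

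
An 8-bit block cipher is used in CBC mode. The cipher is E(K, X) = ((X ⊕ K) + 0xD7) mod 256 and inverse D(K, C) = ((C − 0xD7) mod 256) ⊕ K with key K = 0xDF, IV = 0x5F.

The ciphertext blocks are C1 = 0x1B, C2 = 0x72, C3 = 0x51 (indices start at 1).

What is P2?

P2 = 0x5F

CBC decryption: P_i = D(K, C_i) ⊕ C_{i−1}, with C_{0} = IV.
P2: D(K, 0x72) = 0x44; 0x44 ⊕ 0x1B = 0x5F.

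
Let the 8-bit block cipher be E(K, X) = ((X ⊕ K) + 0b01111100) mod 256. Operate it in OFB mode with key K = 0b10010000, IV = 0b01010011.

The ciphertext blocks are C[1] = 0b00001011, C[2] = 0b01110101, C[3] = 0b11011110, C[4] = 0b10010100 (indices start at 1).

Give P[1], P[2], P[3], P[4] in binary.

P[1] = 0b00110100, P[2] = 0b01011110, P[3] = 0b11101001, P[4] = 0b10110111

OFB decryption: S_i = E(K, S_{i−1}) with S_{0} = IV; P_i = C_i ⊕ S_i.
P[1]: S = E(K, 0b01010011) = 0b00111111; 0b00001011 ⊕ 0b00111111 = 0b00110100.
P[2]: S = E(K, 0b00111111) = 0b00101011; 0b01110101 ⊕ 0b00101011 = 0b01011110.
P[3]: S = E(K, 0b00101011) = 0b00110111; 0b11011110 ⊕ 0b00110111 = 0b11101001.
P[4]: S = E(K, 0b00110111) = 0b00100011; 0b10010100 ⊕ 0b00100011 = 0b10110111.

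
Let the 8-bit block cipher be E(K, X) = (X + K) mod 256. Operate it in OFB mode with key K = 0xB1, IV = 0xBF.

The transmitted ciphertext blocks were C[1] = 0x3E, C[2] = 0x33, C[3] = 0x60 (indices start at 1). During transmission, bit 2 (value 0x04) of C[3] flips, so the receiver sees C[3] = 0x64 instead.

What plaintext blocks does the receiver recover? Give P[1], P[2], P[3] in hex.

P[1] = 0x4E, P[2] = 0x12, P[3] = 0xB6

OFB decryption: S_i = E(K, S_{i−1}) with S_{0} = IV; P_i = C_i ⊕ S_i.
Only C[3] changed, to 0x64. In OFB, a change in C_i flips the same bit in P_i only; the keystream is unaffected. Decrypting the received ciphertext:
P[1]: S = E(K, 0xBF) = 0x70; 0x3E ⊕ 0x70 = 0x4E.
P[2]: S = E(K, 0x70) = 0x21; 0x33 ⊕ 0x21 = 0x12.
P[3]: S = E(K, 0x21) = 0xD2; 0x64 ⊕ 0xD2 = 0xB6.
Blocks that differ from the original plaintext: P[3].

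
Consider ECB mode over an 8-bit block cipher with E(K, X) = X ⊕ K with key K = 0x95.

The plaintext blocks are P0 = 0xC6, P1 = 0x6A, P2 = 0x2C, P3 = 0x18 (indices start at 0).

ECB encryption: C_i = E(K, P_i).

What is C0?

C0: E(K, 0xC6) = 0x53.

C0 = 0x53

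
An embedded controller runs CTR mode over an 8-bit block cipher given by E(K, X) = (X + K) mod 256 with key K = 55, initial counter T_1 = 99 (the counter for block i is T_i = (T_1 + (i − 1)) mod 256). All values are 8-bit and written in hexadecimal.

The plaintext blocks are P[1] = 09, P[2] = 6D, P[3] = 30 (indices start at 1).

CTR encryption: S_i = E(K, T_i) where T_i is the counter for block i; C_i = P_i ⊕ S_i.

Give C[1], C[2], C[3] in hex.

C[1]: T = 99, S = E(K, T) = EE; 09 ⊕ EE = E7.
C[2]: T = 9A, S = E(K, T) = EF; 6D ⊕ EF = 82.
C[3]: T = 9B, S = E(K, T) = F0; 30 ⊕ F0 = C0.

C[1] = E7, C[2] = 82, C[3] = C0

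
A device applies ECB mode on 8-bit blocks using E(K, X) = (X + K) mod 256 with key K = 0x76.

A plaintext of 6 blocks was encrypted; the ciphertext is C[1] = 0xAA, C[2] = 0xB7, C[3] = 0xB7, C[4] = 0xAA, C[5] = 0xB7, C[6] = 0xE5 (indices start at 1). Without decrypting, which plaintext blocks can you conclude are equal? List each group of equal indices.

P[1] = P[4]; P[2] = P[3] = P[5]

ECB encrypts each block independently with the same key, so equal ciphertext blocks imply equal plaintext blocks.
C[1] = C[4] = 0xAA, so P[1] = P[4].
C[2] = C[3] = C[5] = 0xB7, so P[2] = P[3] = P[5].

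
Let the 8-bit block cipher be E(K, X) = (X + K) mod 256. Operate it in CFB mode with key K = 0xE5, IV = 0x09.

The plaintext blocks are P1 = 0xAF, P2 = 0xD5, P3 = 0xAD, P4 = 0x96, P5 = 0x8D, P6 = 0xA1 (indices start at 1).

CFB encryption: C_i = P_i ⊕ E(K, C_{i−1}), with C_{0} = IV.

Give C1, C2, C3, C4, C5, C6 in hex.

C1: E(K, 0x09) = 0xEE; 0xAF ⊕ 0xEE = 0x41.
C2: E(K, 0x41) = 0x26; 0xD5 ⊕ 0x26 = 0xF3.
C3: E(K, 0xF3) = 0xD8; 0xAD ⊕ 0xD8 = 0x75.
C4: E(K, 0x75) = 0x5A; 0x96 ⊕ 0x5A = 0xCC.
C5: E(K, 0xCC) = 0xB1; 0x8D ⊕ 0xB1 = 0x3C.
C6: E(K, 0x3C) = 0x21; 0xA1 ⊕ 0x21 = 0x80.

C1 = 0x41, C2 = 0xF3, C3 = 0x75, C4 = 0xCC, C5 = 0x3C, C6 = 0x80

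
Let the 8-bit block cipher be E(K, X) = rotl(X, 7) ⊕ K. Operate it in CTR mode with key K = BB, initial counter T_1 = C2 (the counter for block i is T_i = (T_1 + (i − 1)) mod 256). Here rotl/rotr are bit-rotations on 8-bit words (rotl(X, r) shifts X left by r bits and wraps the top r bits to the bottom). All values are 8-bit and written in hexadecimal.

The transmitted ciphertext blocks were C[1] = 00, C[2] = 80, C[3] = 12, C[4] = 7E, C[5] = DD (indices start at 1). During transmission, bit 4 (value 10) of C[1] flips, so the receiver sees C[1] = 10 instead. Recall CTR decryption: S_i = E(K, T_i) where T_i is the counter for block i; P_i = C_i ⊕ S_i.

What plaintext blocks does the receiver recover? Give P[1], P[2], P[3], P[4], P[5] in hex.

Only C[1] changed, to 10. In CTR, a change in C_i flips the same bit in P_i only; the keystream is unaffected. Decrypting the received ciphertext:
P[1]: T = C2, S = E(K, T) = DA; 10 ⊕ DA = CA.
P[2]: T = C3, S = E(K, T) = 5A; 80 ⊕ 5A = DA.
P[3]: T = C4, S = E(K, T) = D9; 12 ⊕ D9 = CB.
P[4]: T = C5, S = E(K, T) = 59; 7E ⊕ 59 = 27.
P[5]: T = C6, S = E(K, T) = D8; DD ⊕ D8 = 05.
Blocks that differ from the original plaintext: P[1].

P[1] = CA, P[2] = DA, P[3] = CB, P[4] = 27, P[5] = 05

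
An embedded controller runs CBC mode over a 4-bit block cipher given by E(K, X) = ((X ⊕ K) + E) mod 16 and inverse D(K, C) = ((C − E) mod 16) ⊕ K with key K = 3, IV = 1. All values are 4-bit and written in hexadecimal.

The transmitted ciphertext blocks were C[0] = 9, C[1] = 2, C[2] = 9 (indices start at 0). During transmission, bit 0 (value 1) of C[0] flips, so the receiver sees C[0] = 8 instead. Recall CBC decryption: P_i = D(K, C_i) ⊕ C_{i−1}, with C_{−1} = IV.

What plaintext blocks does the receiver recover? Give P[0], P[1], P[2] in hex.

Only C[0] changed, to 8. In CBC, a change in C_i garbles P_i and flips the same bit in P_{i+1}. Decrypting the received ciphertext:
P[0]: D(K, 8) = 9; 9 ⊕ 1 = 8.
P[1]: D(K, 2) = 7; 7 ⊕ 8 = F.
P[2]: D(K, 9) = 8; 8 ⊕ 2 = A.
Blocks that differ from the original plaintext: P[0], P[1].

P[0] = 8, P[1] = F, P[2] = A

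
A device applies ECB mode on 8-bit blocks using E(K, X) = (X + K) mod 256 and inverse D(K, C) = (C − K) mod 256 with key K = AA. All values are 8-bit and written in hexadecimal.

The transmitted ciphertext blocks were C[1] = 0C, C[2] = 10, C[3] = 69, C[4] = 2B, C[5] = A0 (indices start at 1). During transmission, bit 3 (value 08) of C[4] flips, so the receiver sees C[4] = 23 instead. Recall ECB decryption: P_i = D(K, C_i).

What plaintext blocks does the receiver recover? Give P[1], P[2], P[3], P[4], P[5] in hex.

Only C[4] changed, to 23. In ECB, a change in C_i affects only P_i. Decrypting the received ciphertext:
P[1]: D(K, 0C) = 62.
P[2]: D(K, 10) = 66.
P[3]: D(K, 69) = BF.
P[4]: D(K, 23) = 79.
P[5]: D(K, A0) = F6.
Blocks that differ from the original plaintext: P[4].

P[1] = 62, P[2] = 66, P[3] = BF, P[4] = 79, P[5] = F6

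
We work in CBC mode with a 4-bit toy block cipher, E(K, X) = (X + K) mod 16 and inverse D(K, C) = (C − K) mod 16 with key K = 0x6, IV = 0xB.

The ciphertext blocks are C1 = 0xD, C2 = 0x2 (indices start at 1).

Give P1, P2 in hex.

CBC decryption: P_i = D(K, C_i) ⊕ C_{i−1}, with C_{0} = IV.
P1: D(K, 0xD) = 0x7; 0x7 ⊕ 0xB = 0xC.
P2: D(K, 0x2) = 0xC; 0xC ⊕ 0xD = 0x1.

P1 = 0xC, P2 = 0x1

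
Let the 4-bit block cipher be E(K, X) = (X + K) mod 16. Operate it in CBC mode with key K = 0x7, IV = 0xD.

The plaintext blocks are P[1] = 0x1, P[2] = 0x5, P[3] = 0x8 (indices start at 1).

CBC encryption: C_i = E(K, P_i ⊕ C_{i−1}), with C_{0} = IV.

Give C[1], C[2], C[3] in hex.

C[1] = 0x3, C[2] = 0xD, C[3] = 0xC

C[1]: P[1] ⊕ 0xD = 0xC; E(K, 0xC) = 0x3.
C[2]: P[2] ⊕ 0x3 = 0x6; E(K, 0x6) = 0xD.
C[3]: P[3] ⊕ 0xD = 0x5; E(K, 0x5) = 0xC.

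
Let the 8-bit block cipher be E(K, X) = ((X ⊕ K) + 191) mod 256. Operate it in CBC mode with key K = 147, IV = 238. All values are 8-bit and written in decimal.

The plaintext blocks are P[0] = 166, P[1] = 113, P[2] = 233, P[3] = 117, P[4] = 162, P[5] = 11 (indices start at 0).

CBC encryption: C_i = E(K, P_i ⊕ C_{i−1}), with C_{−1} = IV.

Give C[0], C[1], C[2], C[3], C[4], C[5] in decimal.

C[0]: P[0] ⊕ 238 = 72; E(K, 72) = 154.
C[1]: P[1] ⊕ 154 = 235; E(K, 235) = 55.
C[2]: P[2] ⊕ 55 = 222; E(K, 222) = 12.
C[3]: P[3] ⊕ 12 = 121; E(K, 121) = 169.
C[4]: P[4] ⊕ 169 = 11; E(K, 11) = 87.
C[5]: P[5] ⊕ 87 = 92; E(K, 92) = 142.

C[0] = 154, C[1] = 55, C[2] = 12, C[3] = 169, C[4] = 87, C[5] = 142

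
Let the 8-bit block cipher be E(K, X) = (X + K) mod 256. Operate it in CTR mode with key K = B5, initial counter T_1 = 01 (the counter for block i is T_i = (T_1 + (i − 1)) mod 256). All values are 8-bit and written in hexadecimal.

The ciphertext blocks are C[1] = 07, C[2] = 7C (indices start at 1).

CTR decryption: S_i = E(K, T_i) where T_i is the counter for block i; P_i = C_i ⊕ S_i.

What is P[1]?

P[1]: T = 01, S = E(K, T) = B6; 07 ⊕ B6 = B1.

P[1] = B1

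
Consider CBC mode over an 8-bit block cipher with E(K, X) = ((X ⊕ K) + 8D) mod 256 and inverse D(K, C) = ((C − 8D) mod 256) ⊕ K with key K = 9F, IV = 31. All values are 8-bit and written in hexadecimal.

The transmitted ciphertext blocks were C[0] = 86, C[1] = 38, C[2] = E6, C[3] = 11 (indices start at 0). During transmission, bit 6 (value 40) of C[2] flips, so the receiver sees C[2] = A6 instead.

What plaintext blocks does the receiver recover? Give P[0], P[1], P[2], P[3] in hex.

CBC decryption: P_i = D(K, C_i) ⊕ C_{i−1}, with C_{−1} = IV.
Only C[2] changed, to A6. In CBC, a change in C_i garbles P_i and flips the same bit in P_{i+1}. Decrypting the received ciphertext:
P[0]: D(K, 86) = 66; 66 ⊕ 31 = 57.
P[1]: D(K, 38) = 34; 34 ⊕ 86 = B2.
P[2]: D(K, A6) = 86; 86 ⊕ 38 = BE.
P[3]: D(K, 11) = 1B; 1B ⊕ A6 = BD.
Blocks that differ from the original plaintext: P[2], P[3].

P[0] = 57, P[1] = B2, P[2] = BE, P[3] = BD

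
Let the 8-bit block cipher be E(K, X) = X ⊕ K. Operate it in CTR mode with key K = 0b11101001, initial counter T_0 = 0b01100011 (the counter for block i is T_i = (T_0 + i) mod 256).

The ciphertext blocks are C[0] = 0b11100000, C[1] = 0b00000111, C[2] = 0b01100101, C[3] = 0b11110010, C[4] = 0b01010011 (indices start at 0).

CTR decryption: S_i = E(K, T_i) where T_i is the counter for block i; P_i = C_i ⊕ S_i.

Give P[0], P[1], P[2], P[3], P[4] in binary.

P[0] = 0b01101010, P[1] = 0b10001010, P[2] = 0b11101001, P[3] = 0b01111101, P[4] = 0b11011101

P[0]: T = 0b01100011, S = E(K, T) = 0b10001010; 0b11100000 ⊕ 0b10001010 = 0b01101010.
P[1]: T = 0b01100100, S = E(K, T) = 0b10001101; 0b00000111 ⊕ 0b10001101 = 0b10001010.
P[2]: T = 0b01100101, S = E(K, T) = 0b10001100; 0b01100101 ⊕ 0b10001100 = 0b11101001.
P[3]: T = 0b01100110, S = E(K, T) = 0b10001111; 0b11110010 ⊕ 0b10001111 = 0b01111101.
P[4]: T = 0b01100111, S = E(K, T) = 0b10001110; 0b01010011 ⊕ 0b10001110 = 0b11011101.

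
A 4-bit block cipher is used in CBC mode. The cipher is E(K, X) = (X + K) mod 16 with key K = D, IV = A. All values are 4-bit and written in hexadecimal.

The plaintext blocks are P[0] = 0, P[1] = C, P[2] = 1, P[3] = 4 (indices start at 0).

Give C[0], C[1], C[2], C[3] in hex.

C[0] = 7, C[1] = 8, C[2] = 6, C[3] = F

CBC encryption: C_i = E(K, P_i ⊕ C_{i−1}), with C_{−1} = IV.
C[0]: P[0] ⊕ A = A; E(K, A) = 7.
C[1]: P[1] ⊕ 7 = B; E(K, B) = 8.
C[2]: P[2] ⊕ 8 = 9; E(K, 9) = 6.
C[3]: P[3] ⊕ 6 = 2; E(K, 2) = F.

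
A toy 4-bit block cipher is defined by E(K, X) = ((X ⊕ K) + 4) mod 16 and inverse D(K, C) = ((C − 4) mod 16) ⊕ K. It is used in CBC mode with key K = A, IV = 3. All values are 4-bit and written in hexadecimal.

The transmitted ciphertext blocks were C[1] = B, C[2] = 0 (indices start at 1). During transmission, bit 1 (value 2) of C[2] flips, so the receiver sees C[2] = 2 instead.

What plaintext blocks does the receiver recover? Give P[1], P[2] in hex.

CBC decryption: P_i = D(K, C_i) ⊕ C_{i−1}, with C_{0} = IV.
Only C[2] changed, to 2. In CBC, a change in C_i garbles P_i and flips the same bit in P_{i+1}. Decrypting the received ciphertext:
P[1]: D(K, B) = D; D ⊕ 3 = E.
P[2]: D(K, 2) = 4; 4 ⊕ B = F.
Blocks that differ from the original plaintext: P[2].

P[1] = E, P[2] = F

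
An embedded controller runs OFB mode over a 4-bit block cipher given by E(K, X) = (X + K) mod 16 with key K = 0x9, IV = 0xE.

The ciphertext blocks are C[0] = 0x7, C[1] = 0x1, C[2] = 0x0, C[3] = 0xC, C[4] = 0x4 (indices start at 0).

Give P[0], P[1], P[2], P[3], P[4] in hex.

P[0] = 0x0, P[1] = 0x1, P[2] = 0x9, P[3] = 0xE, P[4] = 0xF

OFB decryption: S_i = E(K, S_{i−1}) with S_{−1} = IV; P_i = C_i ⊕ S_i.
P[0]: S = E(K, 0xE) = 0x7; 0x7 ⊕ 0x7 = 0x0.
P[1]: S = E(K, 0x7) = 0x0; 0x1 ⊕ 0x0 = 0x1.
P[2]: S = E(K, 0x0) = 0x9; 0x0 ⊕ 0x9 = 0x9.
P[3]: S = E(K, 0x9) = 0x2; 0xC ⊕ 0x2 = 0xE.
P[4]: S = E(K, 0x2) = 0xB; 0x4 ⊕ 0xB = 0xF.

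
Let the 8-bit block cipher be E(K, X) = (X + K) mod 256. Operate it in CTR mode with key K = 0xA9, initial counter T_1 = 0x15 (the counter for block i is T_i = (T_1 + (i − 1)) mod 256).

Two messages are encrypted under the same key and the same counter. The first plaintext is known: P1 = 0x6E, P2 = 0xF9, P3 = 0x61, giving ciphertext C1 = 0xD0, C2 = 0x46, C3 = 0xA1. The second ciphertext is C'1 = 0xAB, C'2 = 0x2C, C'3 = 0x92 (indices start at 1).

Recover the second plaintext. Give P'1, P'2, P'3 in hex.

P'1 = 0x15, P'2 = 0x93, P'3 = 0x52

In CTR with a reused counter, both messages share the same keystream S_i, so C_i ⊕ C'_i = P_i ⊕ P'_i and thus P'_i = P_i ⊕ C_i ⊕ C'_i.
P'1: 0x6E ⊕ 0xD0 ⊕ 0xAB = 0x15.
P'2: 0xF9 ⊕ 0x46 ⊕ 0x2C = 0x93.
P'3: 0x61 ⊕ 0xA1 ⊕ 0x92 = 0x52.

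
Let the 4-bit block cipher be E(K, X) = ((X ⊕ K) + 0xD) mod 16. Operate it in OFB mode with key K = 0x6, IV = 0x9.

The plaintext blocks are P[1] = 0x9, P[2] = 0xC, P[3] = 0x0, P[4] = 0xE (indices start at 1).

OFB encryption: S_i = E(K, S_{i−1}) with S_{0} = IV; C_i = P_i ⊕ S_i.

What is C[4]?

C[1]: S = E(K, 0x9) = 0xC; 0x9 ⊕ 0xC = 0x5.
C[2]: S = E(K, 0xC) = 0x7; 0xC ⊕ 0x7 = 0xB.
C[3]: S = E(K, 0x7) = 0xE; 0x0 ⊕ 0xE = 0xE.
C[4]: S = E(K, 0xE) = 0x5; 0xE ⊕ 0x5 = 0xB.

C[4] = 0xB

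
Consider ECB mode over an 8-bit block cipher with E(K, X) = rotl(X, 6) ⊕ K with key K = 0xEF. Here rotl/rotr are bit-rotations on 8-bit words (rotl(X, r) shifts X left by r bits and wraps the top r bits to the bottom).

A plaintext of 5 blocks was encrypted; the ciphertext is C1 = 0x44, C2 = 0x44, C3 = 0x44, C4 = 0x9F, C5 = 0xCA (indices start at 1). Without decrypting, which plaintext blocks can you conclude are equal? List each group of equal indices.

P1 = P2 = P3

ECB encrypts each block independently with the same key, so equal ciphertext blocks imply equal plaintext blocks.
C1 = C2 = C3 = 0x44, so P1 = P2 = P3.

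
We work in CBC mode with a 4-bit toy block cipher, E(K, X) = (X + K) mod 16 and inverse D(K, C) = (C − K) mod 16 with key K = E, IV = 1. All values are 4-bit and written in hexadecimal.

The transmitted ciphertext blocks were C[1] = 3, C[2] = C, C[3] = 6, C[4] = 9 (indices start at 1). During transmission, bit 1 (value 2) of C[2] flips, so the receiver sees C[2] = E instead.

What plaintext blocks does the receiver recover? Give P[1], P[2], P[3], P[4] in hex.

CBC decryption: P_i = D(K, C_i) ⊕ C_{i−1}, with C_{0} = IV.
Only C[2] changed, to E. In CBC, a change in C_i garbles P_i and flips the same bit in P_{i+1}. Decrypting the received ciphertext:
P[1]: D(K, 3) = 5; 5 ⊕ 1 = 4.
P[2]: D(K, E) = 0; 0 ⊕ 3 = 3.
P[3]: D(K, 6) = 8; 8 ⊕ E = 6.
P[4]: D(K, 9) = B; B ⊕ 6 = D.
Blocks that differ from the original plaintext: P[2], P[3].

P[1] = 4, P[2] = 3, P[3] = 6, P[4] = D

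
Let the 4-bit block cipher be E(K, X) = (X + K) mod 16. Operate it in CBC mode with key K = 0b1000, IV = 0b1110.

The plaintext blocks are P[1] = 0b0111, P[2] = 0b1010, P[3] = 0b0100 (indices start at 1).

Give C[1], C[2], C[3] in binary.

C[1] = 0b0001, C[2] = 0b0011, C[3] = 0b1111

CBC encryption: C_i = E(K, P_i ⊕ C_{i−1}), with C_{0} = IV.
C[1]: P[1] ⊕ 0b1110 = 0b1001; E(K, 0b1001) = 0b0001.
C[2]: P[2] ⊕ 0b0001 = 0b1011; E(K, 0b1011) = 0b0011.
C[3]: P[3] ⊕ 0b0011 = 0b0111; E(K, 0b0111) = 0b1111.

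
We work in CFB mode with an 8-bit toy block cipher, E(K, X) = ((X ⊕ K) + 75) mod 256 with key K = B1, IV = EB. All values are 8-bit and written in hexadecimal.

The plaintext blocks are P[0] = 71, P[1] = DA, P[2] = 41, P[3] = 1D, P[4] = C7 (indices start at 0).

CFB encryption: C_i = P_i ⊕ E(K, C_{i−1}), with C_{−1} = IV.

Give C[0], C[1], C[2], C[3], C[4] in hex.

C[0]: E(K, EB) = CF; 71 ⊕ CF = BE.
C[1]: E(K, BE) = 84; DA ⊕ 84 = 5E.
C[2]: E(K, 5E) = 64; 41 ⊕ 64 = 25.
C[3]: E(K, 25) = 09; 1D ⊕ 09 = 14.
C[4]: E(K, 14) = 1A; C7 ⊕ 1A = DD.

C[0] = BE, C[1] = 5E, C[2] = 25, C[3] = 14, C[4] = DD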